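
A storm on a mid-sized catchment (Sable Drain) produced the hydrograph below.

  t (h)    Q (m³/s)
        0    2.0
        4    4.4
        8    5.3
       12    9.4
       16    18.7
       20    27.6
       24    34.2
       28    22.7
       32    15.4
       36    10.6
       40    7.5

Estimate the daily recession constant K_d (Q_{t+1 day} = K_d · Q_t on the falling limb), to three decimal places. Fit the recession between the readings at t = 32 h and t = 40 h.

K_d ≈ 0.116

Between t = 32 h and t = 40 h the flow falls from 15.4 to 7.5 m³/s over 2×4 h = 8 h.
Per-interval ratio K = (7.5/15.4)^(1/2) = 0.6979; K_d = K^(24/4) = 0.116.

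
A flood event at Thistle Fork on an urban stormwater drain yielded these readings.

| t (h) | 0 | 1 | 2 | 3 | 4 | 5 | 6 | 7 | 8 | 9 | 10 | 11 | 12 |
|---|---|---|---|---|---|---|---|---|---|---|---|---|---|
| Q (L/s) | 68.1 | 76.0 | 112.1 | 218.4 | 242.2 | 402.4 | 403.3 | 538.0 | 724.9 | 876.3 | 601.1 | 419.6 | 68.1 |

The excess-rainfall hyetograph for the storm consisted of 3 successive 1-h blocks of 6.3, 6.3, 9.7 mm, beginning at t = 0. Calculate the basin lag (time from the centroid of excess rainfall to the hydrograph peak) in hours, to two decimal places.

Centroid of excess rainfall: t_c = Σ P_i·t̄_i / ΣP_i = 1.6525 h (block centres at 0.5, 1.5, 2.5 h).
Hydrograph peak occurs at t = 9 h, so basin lag t_L = 9 − 1.6525 = 7.35 h.

t_L ≈ 7.35 h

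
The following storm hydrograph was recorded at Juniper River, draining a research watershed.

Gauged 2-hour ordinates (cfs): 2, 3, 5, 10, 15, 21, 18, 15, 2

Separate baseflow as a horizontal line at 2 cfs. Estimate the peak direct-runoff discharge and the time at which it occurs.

Subtracting baseflow gives direct-runoff ordinates: 0.0, 1.0, 3.0, 8.0, 13.0, 19.0, 16.0, 13.0, 0.0 cfs.
The maximum is 19.0 cfs, occurring at the reading for t = 10 h.

Q_p = 19.0 cfs at t = 10 h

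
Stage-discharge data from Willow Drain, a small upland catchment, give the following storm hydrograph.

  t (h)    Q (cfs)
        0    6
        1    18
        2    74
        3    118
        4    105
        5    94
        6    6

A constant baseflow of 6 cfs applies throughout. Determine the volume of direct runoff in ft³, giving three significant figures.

V ≈ 1.36 × 10^6 ft³

Direct-runoff ordinates (Q − Q_b): 0.0, 12.0, 68.0, 112.0, 99.0, 88.0, 0.0 cfs.
ΣQ_DR = 379.0 cfs.
With Δt = 1 h = 3600 s, V = ΣQ_DR · Δt = 379.0 × 3600 = 1.36 × 10^6 ft³.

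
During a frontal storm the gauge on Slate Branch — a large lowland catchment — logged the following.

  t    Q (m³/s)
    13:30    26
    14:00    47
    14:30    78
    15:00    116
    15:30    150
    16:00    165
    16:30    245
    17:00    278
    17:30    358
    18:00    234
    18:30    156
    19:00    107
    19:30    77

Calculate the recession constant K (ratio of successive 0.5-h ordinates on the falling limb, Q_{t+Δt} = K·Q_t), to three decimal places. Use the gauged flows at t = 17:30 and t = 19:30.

K ≈ 0.681

Using the recession-limb readings at t = 17:30 and t = 19:30: Q falls from 358 to 77 m³/s over 4 intervals.
K = (Q₂/Q₁)^(1/4) = (77/358)^(1/4) = 0.681.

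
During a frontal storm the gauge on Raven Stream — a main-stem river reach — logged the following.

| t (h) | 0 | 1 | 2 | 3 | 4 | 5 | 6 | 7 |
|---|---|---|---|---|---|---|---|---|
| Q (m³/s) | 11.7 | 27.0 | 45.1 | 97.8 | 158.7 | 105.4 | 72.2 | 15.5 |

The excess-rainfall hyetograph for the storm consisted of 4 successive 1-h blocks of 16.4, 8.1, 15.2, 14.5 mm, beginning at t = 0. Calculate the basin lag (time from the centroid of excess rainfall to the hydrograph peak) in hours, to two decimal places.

Centroid of excess rainfall: t_c = Σ P_i·t̄_i / ΣP_i = 2.0129 h (block centres at 0.5, 1.5, 2.5, 3.5 h).
Hydrograph peak occurs at t = 4 h, so basin lag t_L = 4 − 2.0129 = 1.99 h.

t_L ≈ 1.99 h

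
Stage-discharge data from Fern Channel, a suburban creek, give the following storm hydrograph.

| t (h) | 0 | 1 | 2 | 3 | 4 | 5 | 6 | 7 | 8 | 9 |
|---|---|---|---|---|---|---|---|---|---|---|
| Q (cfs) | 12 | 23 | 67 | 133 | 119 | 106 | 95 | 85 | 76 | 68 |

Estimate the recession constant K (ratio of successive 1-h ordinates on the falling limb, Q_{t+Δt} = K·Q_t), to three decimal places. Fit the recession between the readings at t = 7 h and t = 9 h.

K ≈ 0.894

Using the recession-limb readings at t = 7 h and t = 9 h: Q falls from 85 to 68 cfs over 2 intervals.
K = (Q₂/Q₁)^(1/2) = (68/85)^(1/2) = 0.894.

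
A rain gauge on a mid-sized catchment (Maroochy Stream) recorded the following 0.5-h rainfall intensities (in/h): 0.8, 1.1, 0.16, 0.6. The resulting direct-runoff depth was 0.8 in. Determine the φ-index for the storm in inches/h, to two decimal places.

Only the 3 blocks with intensity above φ contribute runoff: 0.8, 1.1, 0.6 in/h.
Σ(I−φ)·Δt = d  ⇒  (0.8+1.1+0.6 − 3φ)·0.5 = 0.8
φ = (2.500 − 0.8/0.5) / 3 = 0.30 in/h.

φ ≈ 0.30 in/h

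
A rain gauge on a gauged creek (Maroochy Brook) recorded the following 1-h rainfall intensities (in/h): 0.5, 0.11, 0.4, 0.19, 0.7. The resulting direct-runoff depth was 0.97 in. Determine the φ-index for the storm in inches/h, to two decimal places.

φ ≈ 0.21 in/h

Only the 3 blocks with intensity above φ contribute runoff: 0.5, 0.4, 0.7 in/h.
Σ(I−φ)·Δt = d  ⇒  (0.5+0.4+0.7 − 3φ)·1 = 0.97
φ = (1.600 − 0.97/1) / 3 = 0.21 in/h.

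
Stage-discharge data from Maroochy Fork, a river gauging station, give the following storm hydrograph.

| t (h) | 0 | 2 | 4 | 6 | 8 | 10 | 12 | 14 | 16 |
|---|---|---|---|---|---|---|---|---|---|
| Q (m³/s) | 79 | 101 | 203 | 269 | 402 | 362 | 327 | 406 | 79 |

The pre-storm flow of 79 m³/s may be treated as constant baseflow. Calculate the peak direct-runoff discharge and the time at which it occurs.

Q_p = 327.0 m³/s at t = 14 h

Subtracting baseflow gives direct-runoff ordinates: 0.0, 22.0, 124.0, 190.0, 323.0, 283.0, 248.0, 327.0, 0.0 m³/s.
The maximum is 327.0 m³/s, occurring at the reading for t = 14 h.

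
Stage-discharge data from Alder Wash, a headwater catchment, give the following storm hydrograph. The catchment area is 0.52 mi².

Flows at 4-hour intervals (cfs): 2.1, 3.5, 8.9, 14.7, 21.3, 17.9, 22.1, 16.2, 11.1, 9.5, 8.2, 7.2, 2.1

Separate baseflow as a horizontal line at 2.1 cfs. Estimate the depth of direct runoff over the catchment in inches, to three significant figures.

d ≈ 1.40 in

Direct runoff: 0.0, 1.4, 6.8, 12.6, 19.2, 15.8, 20.0, 14.1, 9.0, 7.4, 6.1, 5.1, 0.0 cfs; ΣQ_DR = 117.5 cfs.
V = ΣQ_DR · Δt = 117.5 × 14400 s = 1.692 × 10^6 ft³.
Over A = 0.52 mi², depth = V / A = 1.40 in.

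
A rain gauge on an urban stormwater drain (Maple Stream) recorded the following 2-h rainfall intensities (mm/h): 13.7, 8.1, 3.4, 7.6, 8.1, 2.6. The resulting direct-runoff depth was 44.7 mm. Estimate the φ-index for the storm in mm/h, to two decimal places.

Only the 4 blocks with intensity above φ contribute runoff: 13.7, 8.1, 7.6, 8.1 mm/h.
Σ(I−φ)·Δt = d  ⇒  (13.7+8.1+7.6+8.1 − 4φ)·2 = 44.7
φ = (37.50 − 44.7/2) / 4 = 3.79 mm/h.

φ ≈ 3.79 mm/h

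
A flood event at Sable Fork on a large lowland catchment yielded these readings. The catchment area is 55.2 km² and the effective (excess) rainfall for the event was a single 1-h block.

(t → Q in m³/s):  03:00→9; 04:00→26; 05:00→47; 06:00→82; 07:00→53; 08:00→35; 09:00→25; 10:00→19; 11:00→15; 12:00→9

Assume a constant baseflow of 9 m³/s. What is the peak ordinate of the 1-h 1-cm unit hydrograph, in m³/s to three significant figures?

Direct runoff: 0.0, 17.0, 38.0, 73.0, 44.0, 26.0, 16.0, 10.0, 6.0, 0.0 m³/s; ΣQ_DR = 230.0 m³/s, peak = 73.0 m³/s.
Runoff depth d = ΣQ_DR·Δt / A = 230.0 × 3600 / (55.2 km²) = 15.00 mm.
The 1-cm UH is the DRH scaled by (10 mm)/d, so U_p = 73.0 × 10/15.00 = 48.7 m³/s.

U_p ≈ 48.7 m³/s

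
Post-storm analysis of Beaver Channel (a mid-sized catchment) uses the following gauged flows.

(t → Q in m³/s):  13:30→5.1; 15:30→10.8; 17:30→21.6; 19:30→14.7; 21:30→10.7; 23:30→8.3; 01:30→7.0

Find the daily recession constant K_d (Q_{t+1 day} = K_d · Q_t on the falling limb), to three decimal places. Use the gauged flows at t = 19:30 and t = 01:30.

Between t = 19:30 and t = 01:30 the flow falls from 14.7 to 7.0 m³/s over 3×2 h = 6 h.
Per-interval ratio K = (7.0/14.7)^(1/3) = 0.7809; K_d = K^(24/2) = 0.051.

K_d ≈ 0.051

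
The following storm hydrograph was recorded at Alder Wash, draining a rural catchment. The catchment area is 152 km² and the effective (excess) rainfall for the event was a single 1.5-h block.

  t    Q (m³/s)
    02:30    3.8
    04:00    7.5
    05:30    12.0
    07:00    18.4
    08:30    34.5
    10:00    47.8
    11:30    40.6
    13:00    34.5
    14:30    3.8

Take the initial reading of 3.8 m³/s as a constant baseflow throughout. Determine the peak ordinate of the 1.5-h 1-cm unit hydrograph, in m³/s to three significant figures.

Direct runoff: 0.0, 3.7, 8.2, 14.6, 30.7, 44.0, 36.8, 30.7, 0.0 m³/s; ΣQ_DR = 168.7 m³/s, peak = 44.0 m³/s.
Runoff depth d = ΣQ_DR·Δt / A = 168.7 × 5400 / (152 km²) = 5.993 mm.
The 1-cm UH is the DRH scaled by (10 mm)/d, so U_p = 44.0 × 10/5.993 = 73.4 m³/s.

U_p ≈ 73.4 m³/s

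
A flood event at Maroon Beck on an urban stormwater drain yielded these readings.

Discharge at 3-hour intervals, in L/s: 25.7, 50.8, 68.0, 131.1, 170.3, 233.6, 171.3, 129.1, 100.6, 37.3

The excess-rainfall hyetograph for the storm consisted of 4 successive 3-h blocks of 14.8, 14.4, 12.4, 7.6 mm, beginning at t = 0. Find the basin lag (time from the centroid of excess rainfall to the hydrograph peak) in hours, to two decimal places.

t_L ≈ 9.72 h

Centroid of excess rainfall: t_c = Σ P_i·t̄_i / ΣP_i = 5.2805 h (block centres at 1.5, 4.5, 7.5, 10.5 h).
Hydrograph peak occurs at t = 15 h, so basin lag t_L = 15 − 5.2805 = 9.72 h.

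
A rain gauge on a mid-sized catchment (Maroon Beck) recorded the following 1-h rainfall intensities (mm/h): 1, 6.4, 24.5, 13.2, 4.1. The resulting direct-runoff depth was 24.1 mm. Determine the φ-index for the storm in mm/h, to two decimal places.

φ ≈ 6.80 mm/h

Only the 2 blocks with intensity above φ contribute runoff: 24.5, 13.2 mm/h.
Σ(I−φ)·Δt = d  ⇒  (24.5+13.2 − 2φ)·1 = 24.1
φ = (37.70 − 24.1/1) / 2 = 6.80 mm/h.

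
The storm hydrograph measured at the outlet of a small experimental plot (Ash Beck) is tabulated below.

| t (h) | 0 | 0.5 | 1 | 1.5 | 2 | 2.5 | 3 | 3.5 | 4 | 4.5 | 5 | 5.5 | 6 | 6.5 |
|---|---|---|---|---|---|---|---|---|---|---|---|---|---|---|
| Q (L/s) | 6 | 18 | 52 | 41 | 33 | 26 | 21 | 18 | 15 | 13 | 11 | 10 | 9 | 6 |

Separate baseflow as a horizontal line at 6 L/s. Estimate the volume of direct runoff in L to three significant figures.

Direct-runoff ordinates (Q − Q_b): 0.0, 12.0, 46.0, 35.0, 27.0, 20.0, 15.0, 12.0, 9.0, 7.0, 5.0, 4.0, 3.0, 0.0 L/s.
ΣQ_DR = 195.0 L/s.
With Δt = 0.5 h = 1800 s, V = ΣQ_DR · Δt = 195.0 × 1800 = 3.51 × 10^5 L.

V ≈ 3.51 × 10^5 L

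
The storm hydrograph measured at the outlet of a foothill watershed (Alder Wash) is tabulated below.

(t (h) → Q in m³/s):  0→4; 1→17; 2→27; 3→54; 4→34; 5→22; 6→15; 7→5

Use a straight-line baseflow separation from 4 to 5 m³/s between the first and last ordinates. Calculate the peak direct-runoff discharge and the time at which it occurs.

Q_p = 49.57 m³/s at t = 3 h

Subtracting baseflow gives direct-runoff ordinates: 0.00, 12.86, 22.71, 49.57, 29.43, 17.29, 10.14, 0.00 m³/s.
The maximum is 49.57 m³/s, occurring at the reading for t = 3 h.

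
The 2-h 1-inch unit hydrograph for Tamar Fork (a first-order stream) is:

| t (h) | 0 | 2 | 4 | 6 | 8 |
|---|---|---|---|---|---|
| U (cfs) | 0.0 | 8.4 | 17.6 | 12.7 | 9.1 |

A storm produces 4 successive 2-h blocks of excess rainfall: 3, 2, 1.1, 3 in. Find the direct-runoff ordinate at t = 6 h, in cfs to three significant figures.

By discrete convolution, Q_j = Σ (P_i / 1 in) · U_{j−i}.
At t = 6 h (j=3): Q = (3/1)·12.7 + (2/1)·17.6 + (1.1/1)·8.4 + (3/1)·0.0 = 82.5 cfs.

Q ≈ 82.5 cfs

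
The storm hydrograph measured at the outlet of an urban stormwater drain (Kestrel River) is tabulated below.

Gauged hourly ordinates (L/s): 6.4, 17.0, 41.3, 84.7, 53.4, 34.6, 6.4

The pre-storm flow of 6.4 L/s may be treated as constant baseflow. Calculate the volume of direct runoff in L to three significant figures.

V ≈ 7.16 × 10^5 L

Direct-runoff ordinates (Q − Q_b): 0.0, 10.6, 34.9, 78.3, 47.0, 28.2, 0.0 L/s.
ΣQ_DR = 199.0 L/s.
With Δt = 1 h = 3600 s, V = ΣQ_DR · Δt = 199.0 × 3600 = 7.16 × 10^5 L.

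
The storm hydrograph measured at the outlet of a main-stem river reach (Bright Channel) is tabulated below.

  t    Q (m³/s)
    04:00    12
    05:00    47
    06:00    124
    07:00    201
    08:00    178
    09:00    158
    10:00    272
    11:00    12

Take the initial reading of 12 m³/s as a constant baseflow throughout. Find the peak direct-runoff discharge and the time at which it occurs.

Q_p = 260.0 m³/s at t = 10:00

Subtracting baseflow gives direct-runoff ordinates: 0.0, 35.0, 112.0, 189.0, 166.0, 146.0, 260.0, 0.0 m³/s.
The maximum is 260.0 m³/s, occurring at the reading for t = 10:00.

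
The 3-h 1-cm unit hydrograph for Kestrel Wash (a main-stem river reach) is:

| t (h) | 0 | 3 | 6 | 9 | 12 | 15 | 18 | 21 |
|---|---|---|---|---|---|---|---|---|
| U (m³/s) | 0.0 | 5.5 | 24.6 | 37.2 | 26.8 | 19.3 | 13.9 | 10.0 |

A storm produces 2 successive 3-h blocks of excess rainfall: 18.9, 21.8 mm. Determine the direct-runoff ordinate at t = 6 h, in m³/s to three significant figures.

Q ≈ 58.5 m³/s

By discrete convolution, Q_j = Σ (P_i / 10 mm) · U_{j−i}.
At t = 6 h (j=2): Q = (18.9/10)·24.6 + (21.8/10)·5.5 = 58.5 m³/s.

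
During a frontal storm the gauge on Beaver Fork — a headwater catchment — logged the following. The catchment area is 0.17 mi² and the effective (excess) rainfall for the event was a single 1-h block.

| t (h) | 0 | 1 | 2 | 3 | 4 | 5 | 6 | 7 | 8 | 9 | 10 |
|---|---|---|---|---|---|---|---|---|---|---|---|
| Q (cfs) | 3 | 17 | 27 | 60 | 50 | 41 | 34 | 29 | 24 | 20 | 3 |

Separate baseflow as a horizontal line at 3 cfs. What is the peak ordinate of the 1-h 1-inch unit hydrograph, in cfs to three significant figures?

Direct runoff: 0.0, 14.0, 24.0, 57.0, 47.0, 38.0, 31.0, 26.0, 21.0, 17.0, 0.0 cfs; ΣQ_DR = 275.0 cfs, peak = 57.0 cfs.
Runoff depth d = ΣQ_DR·Δt / A = 275.0 × 3600 / (0.17 mi²) = 2.507 in.
The 1-inch UH is the DRH scaled by (1 in)/d, so U_p = 57.0 × 1/2.507 = 22.7 cfs.

U_p ≈ 22.7 cfs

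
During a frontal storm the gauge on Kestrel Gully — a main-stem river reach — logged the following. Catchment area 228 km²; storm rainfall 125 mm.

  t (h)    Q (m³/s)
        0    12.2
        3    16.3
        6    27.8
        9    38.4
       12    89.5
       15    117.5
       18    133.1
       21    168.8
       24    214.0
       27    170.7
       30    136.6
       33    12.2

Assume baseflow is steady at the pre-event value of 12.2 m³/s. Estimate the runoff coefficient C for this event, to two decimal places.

C ≈ 0.38

ΣQ_DR = 990.7 m³/s; V = ΣQ_DR·Δt = 1.070 × 10^7 m³.
Runoff depth d = V / A = 46.93 mm.
C = d / P = 46.93 / 125 = 0.38.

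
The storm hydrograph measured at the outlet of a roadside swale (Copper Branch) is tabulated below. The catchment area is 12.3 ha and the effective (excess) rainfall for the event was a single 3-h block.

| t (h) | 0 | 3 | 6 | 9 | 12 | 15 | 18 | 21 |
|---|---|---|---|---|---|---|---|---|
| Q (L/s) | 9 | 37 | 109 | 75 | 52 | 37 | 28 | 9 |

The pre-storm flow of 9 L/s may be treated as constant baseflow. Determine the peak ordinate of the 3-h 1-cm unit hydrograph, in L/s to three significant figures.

U_p ≈ 40.1 L/s

Direct runoff: 0.0, 28.0, 100.0, 66.0, 43.0, 28.0, 19.0, 0.0 L/s; ΣQ_DR = 284.0 L/s, peak = 100.0 L/s.
Runoff depth d = ΣQ_DR·Δt / A = 284.0 × 10800 / (12.3 ha) = 24.94 mm.
The 1-cm UH is the DRH scaled by (10 mm)/d, so U_p = 100.0 × 10/24.94 = 40.1 L/s.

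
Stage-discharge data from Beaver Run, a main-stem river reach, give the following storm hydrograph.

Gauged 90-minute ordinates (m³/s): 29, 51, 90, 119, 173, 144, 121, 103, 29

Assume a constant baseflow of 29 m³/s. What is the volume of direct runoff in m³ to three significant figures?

V ≈ 3.23 × 10^6 m³

Direct-runoff ordinates (Q − Q_b): 0.0, 22.0, 61.0, 90.0, 144.0, 115.0, 92.0, 74.0, 0.0 m³/s.
ΣQ_DR = 598.0 m³/s.
With Δt = 1.5 h = 5400 s, V = ΣQ_DR · Δt = 598.0 × 5400 = 3.23 × 10^6 m³.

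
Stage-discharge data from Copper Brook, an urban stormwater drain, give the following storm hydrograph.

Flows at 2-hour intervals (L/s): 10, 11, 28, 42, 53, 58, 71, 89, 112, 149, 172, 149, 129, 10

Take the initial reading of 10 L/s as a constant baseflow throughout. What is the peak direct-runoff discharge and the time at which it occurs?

Subtracting baseflow gives direct-runoff ordinates: 0.0, 1.0, 18.0, 32.0, 43.0, 48.0, 61.0, 79.0, 102.0, 139.0, 162.0, 139.0, 119.0, 0.0 L/s.
The maximum is 162.0 L/s, occurring at the reading for t = 20 h.

Q_p = 162.0 L/s at t = 20 h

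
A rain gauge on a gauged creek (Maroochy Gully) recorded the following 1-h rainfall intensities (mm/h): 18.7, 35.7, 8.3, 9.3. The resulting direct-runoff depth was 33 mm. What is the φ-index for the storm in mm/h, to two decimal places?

φ ≈ 10.70 mm/h

Only the 2 blocks with intensity above φ contribute runoff: 18.7, 35.7 mm/h.
Σ(I−φ)·Δt = d  ⇒  (18.7+35.7 − 2φ)·1 = 33
φ = (54.40 − 33/1) / 2 = 10.70 mm/h.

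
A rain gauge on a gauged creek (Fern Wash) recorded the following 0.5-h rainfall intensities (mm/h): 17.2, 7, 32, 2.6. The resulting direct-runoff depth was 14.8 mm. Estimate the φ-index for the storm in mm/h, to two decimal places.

φ ≈ 9.80 mm/h

Only the 2 blocks with intensity above φ contribute runoff: 17.2, 32 mm/h.
Σ(I−φ)·Δt = d  ⇒  (17.2+32 − 2φ)·0.5 = 14.8
φ = (49.20 − 14.8/0.5) / 2 = 9.80 mm/h.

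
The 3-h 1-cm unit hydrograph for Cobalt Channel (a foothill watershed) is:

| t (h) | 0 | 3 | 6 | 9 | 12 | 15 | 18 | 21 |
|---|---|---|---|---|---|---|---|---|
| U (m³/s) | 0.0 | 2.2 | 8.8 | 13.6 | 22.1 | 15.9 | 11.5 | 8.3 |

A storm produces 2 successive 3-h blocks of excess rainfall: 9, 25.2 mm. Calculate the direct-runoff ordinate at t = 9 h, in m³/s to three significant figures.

Q ≈ 34.4 m³/s

By discrete convolution, Q_j = Σ (P_i / 10 mm) · U_{j−i}.
At t = 9 h (j=3): Q = (9/10)·13.6 + (25.2/10)·8.8 = 34.4 m³/s.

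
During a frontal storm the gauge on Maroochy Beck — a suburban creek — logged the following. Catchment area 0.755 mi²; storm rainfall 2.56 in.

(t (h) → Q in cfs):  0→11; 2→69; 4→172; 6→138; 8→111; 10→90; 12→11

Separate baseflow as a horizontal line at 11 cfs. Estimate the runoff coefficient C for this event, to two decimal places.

C ≈ 0.84

ΣQ_DR = 525.0 cfs; V = ΣQ_DR·Δt = 3.780 × 10^6 ft³.
Runoff depth d = V / A = 2.155 in.
C = d / P = 2.155 / 2.56 = 0.84.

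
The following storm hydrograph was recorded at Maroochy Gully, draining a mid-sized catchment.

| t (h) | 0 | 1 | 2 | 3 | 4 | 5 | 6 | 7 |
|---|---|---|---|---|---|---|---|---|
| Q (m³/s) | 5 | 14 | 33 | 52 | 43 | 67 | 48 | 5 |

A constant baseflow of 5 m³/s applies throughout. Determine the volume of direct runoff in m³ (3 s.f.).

Direct-runoff ordinates (Q − Q_b): 0.0, 9.0, 28.0, 47.0, 38.0, 62.0, 43.0, 0.0 m³/s.
ΣQ_DR = 227.0 m³/s.
With Δt = 1 h = 3600 s, V = ΣQ_DR · Δt = 227.0 × 3600 = 8.17 × 10^5 m³.

V ≈ 8.17 × 10^5 m³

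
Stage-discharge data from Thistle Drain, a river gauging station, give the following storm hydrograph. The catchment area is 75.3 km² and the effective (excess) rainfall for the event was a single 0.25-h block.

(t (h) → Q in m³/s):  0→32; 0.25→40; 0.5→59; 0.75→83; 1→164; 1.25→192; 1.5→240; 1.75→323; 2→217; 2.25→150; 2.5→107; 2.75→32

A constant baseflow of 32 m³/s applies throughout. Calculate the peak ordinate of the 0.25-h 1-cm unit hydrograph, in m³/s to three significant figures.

Direct runoff: 0.0, 8.0, 27.0, 51.0, 132.0, 160.0, 208.0, 291.0, 185.0, 118.0, 75.0, 0.0 m³/s; ΣQ_DR = 1255 m³/s, peak = 291.0 m³/s.
Runoff depth d = ΣQ_DR·Δt / A = 1255 × 900 / (75.3 km²) = 15.00 mm.
The 1-cm UH is the DRH scaled by (10 mm)/d, so U_p = 291.0 × 10/15.00 = 194 m³/s.

U_p ≈ 194 m³/s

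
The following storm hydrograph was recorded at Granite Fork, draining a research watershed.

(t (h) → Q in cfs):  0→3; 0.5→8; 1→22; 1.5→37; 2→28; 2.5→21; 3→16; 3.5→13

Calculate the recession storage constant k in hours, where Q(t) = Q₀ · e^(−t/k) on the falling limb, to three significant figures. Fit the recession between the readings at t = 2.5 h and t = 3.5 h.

k ≈ 2.09 h

On the falling limb, Q drops from 21 to 13 cfs between t = 2.5 h and t = 3.5 h (Δt = 1 h).
k = −Δt / ln(Q₂/Q₁) = −1 / ln(13/21) = 2.09 h.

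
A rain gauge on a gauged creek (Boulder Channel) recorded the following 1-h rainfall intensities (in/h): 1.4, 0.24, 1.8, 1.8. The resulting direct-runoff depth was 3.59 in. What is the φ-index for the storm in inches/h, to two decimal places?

φ ≈ 0.47 in/h

Only the 3 blocks with intensity above φ contribute runoff: 1.4, 1.8, 1.8 in/h.
Σ(I−φ)·Δt = d  ⇒  (1.4+1.8+1.8 − 3φ)·1 = 3.59
φ = (5.000 − 3.59/1) / 3 = 0.47 in/h.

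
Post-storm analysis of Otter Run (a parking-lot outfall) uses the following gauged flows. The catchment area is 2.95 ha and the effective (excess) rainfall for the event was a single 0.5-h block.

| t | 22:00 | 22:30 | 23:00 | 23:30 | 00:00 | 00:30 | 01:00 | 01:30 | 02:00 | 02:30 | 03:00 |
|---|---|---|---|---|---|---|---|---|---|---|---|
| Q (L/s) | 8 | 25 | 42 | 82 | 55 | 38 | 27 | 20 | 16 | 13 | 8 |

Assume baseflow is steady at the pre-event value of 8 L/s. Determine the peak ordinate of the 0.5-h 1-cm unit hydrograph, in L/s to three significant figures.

Direct runoff: 0.0, 17.0, 34.0, 74.0, 47.0, 30.0, 19.0, 12.0, 8.0, 5.0, 0.0 L/s; ΣQ_DR = 246.0 L/s, peak = 74.0 L/s.
Runoff depth d = ΣQ_DR·Δt / A = 246.0 × 1800 / (2.95 ha) = 15.01 mm.
The 1-cm UH is the DRH scaled by (10 mm)/d, so U_p = 74.0 × 10/15.01 = 49.3 L/s.

U_p ≈ 49.3 L/s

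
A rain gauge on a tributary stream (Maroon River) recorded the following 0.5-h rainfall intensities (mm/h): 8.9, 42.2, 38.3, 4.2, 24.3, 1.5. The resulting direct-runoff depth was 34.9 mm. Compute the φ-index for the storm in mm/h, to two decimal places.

φ ≈ 11.67 mm/h

Only the 3 blocks with intensity above φ contribute runoff: 42.2, 38.3, 24.3 mm/h.
Σ(I−φ)·Δt = d  ⇒  (42.2+38.3+24.3 − 3φ)·0.5 = 34.9
φ = (104.8 − 34.9/0.5) / 3 = 11.67 mm/h.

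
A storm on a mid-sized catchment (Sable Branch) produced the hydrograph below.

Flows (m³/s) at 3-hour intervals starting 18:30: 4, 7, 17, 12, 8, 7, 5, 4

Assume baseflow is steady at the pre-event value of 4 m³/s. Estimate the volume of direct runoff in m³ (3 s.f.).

V ≈ 3.46 × 10^5 m³

Direct-runoff ordinates (Q − Q_b): 0.0, 3.0, 13.0, 8.0, 4.0, 3.0, 1.0, 0.0 m³/s.
ΣQ_DR = 32.00 m³/s.
With Δt = 3 h = 10800 s, V = ΣQ_DR · Δt = 32.00 × 10800 = 3.46 × 10^5 m³.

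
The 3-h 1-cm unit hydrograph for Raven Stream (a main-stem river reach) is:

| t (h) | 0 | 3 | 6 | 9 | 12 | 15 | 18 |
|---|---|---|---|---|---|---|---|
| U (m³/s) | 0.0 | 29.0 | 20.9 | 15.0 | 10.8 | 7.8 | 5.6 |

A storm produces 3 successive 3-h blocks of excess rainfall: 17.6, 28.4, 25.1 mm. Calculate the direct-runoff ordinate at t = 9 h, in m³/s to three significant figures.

By discrete convolution, Q_j = Σ (P_i / 10 mm) · U_{j−i}.
At t = 9 h (j=3): Q = (17.6/10)·15.0 + (28.4/10)·20.9 + (25.1/10)·29.0 = 159 m³/s.

Q ≈ 159 m³/s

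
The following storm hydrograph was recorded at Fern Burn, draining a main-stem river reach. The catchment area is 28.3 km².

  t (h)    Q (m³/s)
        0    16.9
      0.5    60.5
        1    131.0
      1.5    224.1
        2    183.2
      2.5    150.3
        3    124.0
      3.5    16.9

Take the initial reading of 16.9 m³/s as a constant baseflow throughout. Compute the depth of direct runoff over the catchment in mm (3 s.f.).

d ≈ 49.1 mm

Direct runoff: 0.0, 43.6, 114.1, 207.2, 166.3, 133.4, 107.1, 0.0 m³/s; ΣQ_DR = 771.7 m³/s.
V = ΣQ_DR · Δt = 771.7 × 1800 s = 1.389 × 10^6 m³.
Over A = 28.3 km², depth = V / A = 49.1 mm.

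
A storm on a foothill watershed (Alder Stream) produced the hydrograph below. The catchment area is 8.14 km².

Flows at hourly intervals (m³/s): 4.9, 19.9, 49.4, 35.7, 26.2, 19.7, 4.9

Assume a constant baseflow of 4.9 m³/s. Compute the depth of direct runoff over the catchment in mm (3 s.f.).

Direct runoff: 0.0, 15.0, 44.5, 30.8, 21.3, 14.8, 0.0 m³/s; ΣQ_DR = 126.4 m³/s.
V = ΣQ_DR · Δt = 126.4 × 3600 s = 4.550 × 10^5 m³.
Over A = 8.14 km², depth = V / A = 55.9 mm.

d ≈ 55.9 mm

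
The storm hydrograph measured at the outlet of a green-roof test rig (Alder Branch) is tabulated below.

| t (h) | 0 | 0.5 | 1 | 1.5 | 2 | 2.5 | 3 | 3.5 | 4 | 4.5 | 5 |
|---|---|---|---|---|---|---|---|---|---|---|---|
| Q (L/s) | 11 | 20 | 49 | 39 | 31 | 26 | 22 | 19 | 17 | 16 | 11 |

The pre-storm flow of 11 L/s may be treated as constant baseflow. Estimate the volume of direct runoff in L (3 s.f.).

V ≈ 2.52 × 10^5 L

Direct-runoff ordinates (Q − Q_b): 0.0, 9.0, 38.0, 28.0, 20.0, 15.0, 11.0, 8.0, 6.0, 5.0, 0.0 L/s.
ΣQ_DR = 140.0 L/s.
With Δt = 0.5 h = 1800 s, V = ΣQ_DR · Δt = 140.0 × 1800 = 2.52 × 10^5 L.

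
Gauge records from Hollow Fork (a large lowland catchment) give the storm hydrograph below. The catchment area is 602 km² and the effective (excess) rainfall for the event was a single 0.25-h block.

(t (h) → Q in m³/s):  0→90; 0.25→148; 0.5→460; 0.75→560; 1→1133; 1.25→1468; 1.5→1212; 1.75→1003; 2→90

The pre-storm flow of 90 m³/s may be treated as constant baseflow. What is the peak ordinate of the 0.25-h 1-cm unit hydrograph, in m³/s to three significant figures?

Direct runoff: 0.0, 58.0, 370.0, 470.0, 1043.0, 1378.0, 1122.0, 913.0, 0.0 m³/s; ΣQ_DR = 5354 m³/s, peak = 1378.0 m³/s.
Runoff depth d = ΣQ_DR·Δt / A = 5354 × 900 / (602 km²) = 8.004 mm.
The 1-cm UH is the DRH scaled by (10 mm)/d, so U_p = 1378.0 × 10/8.004 = 1720 m³/s.

U_p ≈ 1720 m³/s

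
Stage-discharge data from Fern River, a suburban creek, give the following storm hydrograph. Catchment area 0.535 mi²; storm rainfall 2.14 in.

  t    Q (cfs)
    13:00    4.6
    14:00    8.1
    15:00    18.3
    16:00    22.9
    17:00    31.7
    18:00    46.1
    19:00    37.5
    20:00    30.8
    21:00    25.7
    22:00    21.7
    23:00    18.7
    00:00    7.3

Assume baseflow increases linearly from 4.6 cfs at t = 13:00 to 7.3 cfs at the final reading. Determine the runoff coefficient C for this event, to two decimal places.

ΣQ_DR = 202.0 cfs; V = ΣQ_DR·Δt = 7.272 × 10^5 ft³.
Runoff depth d = V / A = 0.5851 in.
C = d / P = 0.5851 / 2.14 = 0.27.

C ≈ 0.27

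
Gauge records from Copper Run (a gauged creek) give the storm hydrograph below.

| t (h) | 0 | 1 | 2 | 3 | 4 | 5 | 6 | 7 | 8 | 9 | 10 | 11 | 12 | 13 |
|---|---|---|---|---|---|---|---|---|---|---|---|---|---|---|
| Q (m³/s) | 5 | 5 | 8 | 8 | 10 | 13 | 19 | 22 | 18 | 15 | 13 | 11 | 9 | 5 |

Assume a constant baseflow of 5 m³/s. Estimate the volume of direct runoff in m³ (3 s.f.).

Direct-runoff ordinates (Q − Q_b): 0.0, 0.0, 3.0, 3.0, 5.0, 8.0, 14.0, 17.0, 13.0, 10.0, 8.0, 6.0, 4.0, 0.0 m³/s.
ΣQ_DR = 91.00 m³/s.
With Δt = 1 h = 3600 s, V = ΣQ_DR · Δt = 91.00 × 3600 = 3.28 × 10^5 m³.

V ≈ 3.28 × 10^5 m³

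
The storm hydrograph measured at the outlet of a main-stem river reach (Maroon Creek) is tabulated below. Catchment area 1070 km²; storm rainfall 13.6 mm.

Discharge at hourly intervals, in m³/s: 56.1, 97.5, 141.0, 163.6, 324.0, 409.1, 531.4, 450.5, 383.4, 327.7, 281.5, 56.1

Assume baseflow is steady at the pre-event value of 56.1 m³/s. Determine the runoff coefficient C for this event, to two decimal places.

C ≈ 0.63

ΣQ_DR = 2549 m³/s; V = ΣQ_DR·Δt = 9.175 × 10^6 m³.
Runoff depth d = V / A = 8.575 mm.
C = d / P = 8.575 / 13.6 = 0.63.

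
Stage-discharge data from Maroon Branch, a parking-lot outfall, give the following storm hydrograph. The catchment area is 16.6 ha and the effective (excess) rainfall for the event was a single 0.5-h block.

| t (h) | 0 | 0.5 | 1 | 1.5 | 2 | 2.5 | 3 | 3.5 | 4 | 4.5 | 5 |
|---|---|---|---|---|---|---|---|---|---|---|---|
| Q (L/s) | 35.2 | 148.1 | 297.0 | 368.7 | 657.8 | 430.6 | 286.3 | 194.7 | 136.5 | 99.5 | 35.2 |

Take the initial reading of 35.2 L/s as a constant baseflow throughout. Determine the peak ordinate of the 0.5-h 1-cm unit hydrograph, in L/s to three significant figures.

Direct runoff: 0.0, 112.9, 261.8, 333.5, 622.6, 395.4, 251.1, 159.5, 101.3, 64.3, 0.0 L/s; ΣQ_DR = 2302 L/s, peak = 622.6 L/s.
Runoff depth d = ΣQ_DR·Δt / A = 2302 × 1800 / (16.6 ha) = 24.97 mm.
The 1-cm UH is the DRH scaled by (10 mm)/d, so U_p = 622.6 × 10/24.97 = 249 L/s.

U_p ≈ 249 L/s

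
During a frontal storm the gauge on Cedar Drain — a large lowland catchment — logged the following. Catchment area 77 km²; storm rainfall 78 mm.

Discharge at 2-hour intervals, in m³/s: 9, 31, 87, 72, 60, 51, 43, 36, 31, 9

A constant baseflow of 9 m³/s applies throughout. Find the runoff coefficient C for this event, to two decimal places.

ΣQ_DR = 339.0 m³/s; V = ΣQ_DR·Δt = 2.441 × 10^6 m³.
Runoff depth d = V / A = 31.70 mm.
C = d / P = 31.70 / 78 = 0.41.

C ≈ 0.41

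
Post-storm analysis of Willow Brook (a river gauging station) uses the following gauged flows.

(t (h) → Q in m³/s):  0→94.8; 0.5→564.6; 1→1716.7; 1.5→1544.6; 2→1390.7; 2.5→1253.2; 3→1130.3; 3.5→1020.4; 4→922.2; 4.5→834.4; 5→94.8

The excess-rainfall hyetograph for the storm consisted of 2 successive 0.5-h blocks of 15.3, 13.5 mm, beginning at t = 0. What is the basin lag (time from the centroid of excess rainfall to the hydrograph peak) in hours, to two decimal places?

Centroid of excess rainfall: t_c = Σ P_i·t̄_i / ΣP_i = 0.4844 h (block centres at 0.25, 0.75 h).
Hydrograph peak occurs at t = 1 h, so basin lag t_L = 1 − 0.4844 = 0.52 h.

t_L ≈ 0.52 h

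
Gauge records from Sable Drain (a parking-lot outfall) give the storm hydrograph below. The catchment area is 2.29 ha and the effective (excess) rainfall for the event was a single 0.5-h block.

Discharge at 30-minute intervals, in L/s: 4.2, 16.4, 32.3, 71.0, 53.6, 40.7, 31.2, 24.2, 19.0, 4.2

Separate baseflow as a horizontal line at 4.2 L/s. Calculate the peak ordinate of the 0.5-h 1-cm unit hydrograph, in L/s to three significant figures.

Direct runoff: 0.0, 12.2, 28.1, 66.8, 49.4, 36.5, 27.0, 20.0, 14.8, 0.0 L/s; ΣQ_DR = 254.8 L/s, peak = 66.8 L/s.
Runoff depth d = ΣQ_DR·Δt / A = 254.8 × 1800 / (2.29 ha) = 20.03 mm.
The 1-cm UH is the DRH scaled by (10 mm)/d, so U_p = 66.8 × 10/20.03 = 33.4 L/s.

U_p ≈ 33.4 L/s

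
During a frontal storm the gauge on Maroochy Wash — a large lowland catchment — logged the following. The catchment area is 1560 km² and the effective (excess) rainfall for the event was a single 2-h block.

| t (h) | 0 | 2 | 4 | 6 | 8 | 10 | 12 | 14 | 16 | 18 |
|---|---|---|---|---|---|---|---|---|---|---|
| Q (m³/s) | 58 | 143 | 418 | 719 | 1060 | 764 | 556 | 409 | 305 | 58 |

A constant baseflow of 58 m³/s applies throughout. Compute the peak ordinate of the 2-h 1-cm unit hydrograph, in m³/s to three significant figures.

Direct runoff: 0.0, 85.0, 360.0, 661.0, 1002.0, 706.0, 498.0, 351.0, 247.0, 0.0 m³/s; ΣQ_DR = 3910 m³/s, peak = 1002.0 m³/s.
Runoff depth d = ΣQ_DR·Δt / A = 3910 × 7200 / (1560 km²) = 18.05 mm.
The 1-cm UH is the DRH scaled by (10 mm)/d, so U_p = 1002.0 × 10/18.05 = 555 m³/s.

U_p ≈ 555 m³/s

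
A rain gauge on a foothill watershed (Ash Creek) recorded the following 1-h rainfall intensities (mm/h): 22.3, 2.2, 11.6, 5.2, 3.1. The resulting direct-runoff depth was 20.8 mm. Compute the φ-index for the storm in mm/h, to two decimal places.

Only the 2 blocks with intensity above φ contribute runoff: 22.3, 11.6 mm/h.
Σ(I−φ)·Δt = d  ⇒  (22.3+11.6 − 2φ)·1 = 20.8
φ = (33.90 − 20.8/1) / 2 = 6.55 mm/h.

φ ≈ 6.55 mm/h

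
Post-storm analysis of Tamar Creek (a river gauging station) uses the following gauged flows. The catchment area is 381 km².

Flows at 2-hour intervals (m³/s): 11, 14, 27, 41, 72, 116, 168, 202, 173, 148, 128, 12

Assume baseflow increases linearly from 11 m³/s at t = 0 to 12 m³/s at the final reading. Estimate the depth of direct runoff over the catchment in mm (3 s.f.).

d ≈ 18.4 mm

Direct runoff: 0.00, 2.91, 15.82, 29.73, 60.64, 104.55, 156.45, 190.36, 161.27, 136.18, 116.09, 0.00 m³/s; ΣQ_DR = 974.0 m³/s.
V = ΣQ_DR · Δt = 974.0 × 7200 s = 7.013 × 10^6 m³.
Over A = 381 km², depth = V / A = 18.4 mm.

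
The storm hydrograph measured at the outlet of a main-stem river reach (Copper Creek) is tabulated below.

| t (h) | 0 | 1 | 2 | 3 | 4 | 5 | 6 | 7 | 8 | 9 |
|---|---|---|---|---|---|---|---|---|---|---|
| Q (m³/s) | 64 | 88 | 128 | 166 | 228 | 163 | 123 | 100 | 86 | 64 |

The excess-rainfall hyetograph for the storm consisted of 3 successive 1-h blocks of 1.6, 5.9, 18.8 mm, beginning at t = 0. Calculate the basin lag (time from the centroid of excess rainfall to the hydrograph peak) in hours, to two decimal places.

t_L ≈ 1.85 h

Centroid of excess rainfall: t_c = Σ P_i·t̄_i / ΣP_i = 2.1540 h (block centres at 0.5, 1.5, 2.5 h).
Hydrograph peak occurs at t = 4 h, so basin lag t_L = 4 − 2.1540 = 1.85 h.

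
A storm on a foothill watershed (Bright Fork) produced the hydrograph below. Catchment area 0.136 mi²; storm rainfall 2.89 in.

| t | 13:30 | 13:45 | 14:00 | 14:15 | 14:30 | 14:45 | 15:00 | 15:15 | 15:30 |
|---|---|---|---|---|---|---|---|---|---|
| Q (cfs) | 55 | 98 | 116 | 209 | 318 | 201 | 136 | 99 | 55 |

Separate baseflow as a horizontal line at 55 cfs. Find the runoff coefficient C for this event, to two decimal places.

C ≈ 0.78

ΣQ_DR = 792.0 cfs; V = ΣQ_DR·Δt = 7.128 × 10^5 ft³.
Runoff depth d = V / A = 2.256 in.
C = d / P = 2.256 / 2.89 = 0.78.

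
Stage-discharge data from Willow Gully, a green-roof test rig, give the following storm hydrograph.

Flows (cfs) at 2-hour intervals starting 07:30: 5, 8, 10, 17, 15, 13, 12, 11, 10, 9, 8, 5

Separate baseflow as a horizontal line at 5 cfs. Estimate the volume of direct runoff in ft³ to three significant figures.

Direct-runoff ordinates (Q − Q_b): 0.0, 3.0, 5.0, 12.0, 10.0, 8.0, 7.0, 6.0, 5.0, 4.0, 3.0, 0.0 cfs.
ΣQ_DR = 63.00 cfs.
With Δt = 2 h = 7200 s, V = ΣQ_DR · Δt = 63.00 × 7200 = 4.54 × 10^5 ft³.

V ≈ 4.54 × 10^5 ft³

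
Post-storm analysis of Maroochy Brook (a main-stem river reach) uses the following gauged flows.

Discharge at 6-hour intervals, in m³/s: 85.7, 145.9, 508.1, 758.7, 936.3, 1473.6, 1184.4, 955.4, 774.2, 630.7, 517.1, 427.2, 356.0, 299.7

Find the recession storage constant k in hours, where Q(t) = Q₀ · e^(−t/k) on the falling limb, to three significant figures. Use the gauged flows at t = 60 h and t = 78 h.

k ≈ 33.0 h

On the falling limb, Q drops from 517.1 to 299.7 m³/s between t = 60 h and t = 78 h (Δt = 18 h).
k = −Δt / ln(Q₂/Q₁) = −18 / ln(299.7/517.1) = 33.0 h.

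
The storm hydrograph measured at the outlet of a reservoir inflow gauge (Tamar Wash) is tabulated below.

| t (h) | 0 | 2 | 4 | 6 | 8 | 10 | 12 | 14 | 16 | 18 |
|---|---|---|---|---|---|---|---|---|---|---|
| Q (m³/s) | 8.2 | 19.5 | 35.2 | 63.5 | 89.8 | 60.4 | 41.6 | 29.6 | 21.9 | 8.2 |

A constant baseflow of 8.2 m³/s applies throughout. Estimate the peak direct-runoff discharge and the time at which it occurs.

Q_p = 81.6 m³/s at t = 8 h

Subtracting baseflow gives direct-runoff ordinates: 0.0, 11.3, 27.0, 55.3, 81.6, 52.2, 33.4, 21.4, 13.7, 0.0 m³/s.
The maximum is 81.6 m³/s, occurring at the reading for t = 8 h.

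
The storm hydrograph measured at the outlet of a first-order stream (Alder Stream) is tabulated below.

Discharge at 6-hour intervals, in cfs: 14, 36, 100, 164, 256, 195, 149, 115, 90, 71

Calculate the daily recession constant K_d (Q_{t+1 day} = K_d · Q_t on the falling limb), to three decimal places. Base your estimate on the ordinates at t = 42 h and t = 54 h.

Between t = 42 h and t = 54 h the flow falls from 115 to 71 cfs over 2×6 h = 12 h.
Per-interval ratio K = (71/115)^(1/2) = 0.7857; K_d = K^(24/6) = 0.381.

K_d ≈ 0.381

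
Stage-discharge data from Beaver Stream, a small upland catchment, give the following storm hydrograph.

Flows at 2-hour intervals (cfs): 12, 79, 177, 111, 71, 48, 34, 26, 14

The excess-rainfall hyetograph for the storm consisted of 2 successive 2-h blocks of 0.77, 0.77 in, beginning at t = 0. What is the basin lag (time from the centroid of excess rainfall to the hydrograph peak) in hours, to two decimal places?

Centroid of excess rainfall: t_c = Σ P_i·t̄_i / ΣP_i = 2.0000 h (block centres at 1, 3 h).
Hydrograph peak occurs at t = 4 h, so basin lag t_L = 4 − 2.0000 = 2.00 h.

t_L ≈ 2.00 h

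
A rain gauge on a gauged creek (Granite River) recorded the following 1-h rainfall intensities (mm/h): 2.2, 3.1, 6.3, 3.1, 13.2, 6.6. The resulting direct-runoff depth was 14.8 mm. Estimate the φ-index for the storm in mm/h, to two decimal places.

φ ≈ 3.77 mm/h

Only the 3 blocks with intensity above φ contribute runoff: 6.3, 13.2, 6.6 mm/h.
Σ(I−φ)·Δt = d  ⇒  (6.3+13.2+6.6 − 3φ)·1 = 14.8
φ = (26.10 − 14.8/1) / 3 = 3.77 mm/h.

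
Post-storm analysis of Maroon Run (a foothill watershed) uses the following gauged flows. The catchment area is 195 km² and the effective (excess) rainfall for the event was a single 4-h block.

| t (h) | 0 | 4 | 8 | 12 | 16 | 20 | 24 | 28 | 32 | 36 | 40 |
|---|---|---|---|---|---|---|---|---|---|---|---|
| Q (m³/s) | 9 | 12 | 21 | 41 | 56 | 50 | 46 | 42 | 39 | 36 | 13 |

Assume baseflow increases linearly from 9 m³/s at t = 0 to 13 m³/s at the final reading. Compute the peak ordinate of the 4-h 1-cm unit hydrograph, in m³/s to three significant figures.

Direct runoff: 0.00, 2.60, 11.20, 30.80, 45.40, 39.00, 34.60, 30.20, 26.80, 23.40, 0.00 m³/s; ΣQ_DR = 244.0 m³/s, peak = 45.40 m³/s.
Runoff depth d = ΣQ_DR·Δt / A = 244.0 × 14400 / (195 km²) = 18.02 mm.
The 1-cm UH is the DRH scaled by (10 mm)/d, so U_p = 45.40 × 10/18.02 = 25.2 m³/s.

U_p ≈ 25.2 m³/s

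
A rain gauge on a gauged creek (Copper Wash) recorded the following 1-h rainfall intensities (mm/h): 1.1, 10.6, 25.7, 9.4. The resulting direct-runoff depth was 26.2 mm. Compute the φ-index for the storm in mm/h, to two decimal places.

Only the 3 blocks with intensity above φ contribute runoff: 10.6, 25.7, 9.4 mm/h.
Σ(I−φ)·Δt = d  ⇒  (10.6+25.7+9.4 − 3φ)·1 = 26.2
φ = (45.70 − 26.2/1) / 3 = 6.50 mm/h.

φ ≈ 6.50 mm/h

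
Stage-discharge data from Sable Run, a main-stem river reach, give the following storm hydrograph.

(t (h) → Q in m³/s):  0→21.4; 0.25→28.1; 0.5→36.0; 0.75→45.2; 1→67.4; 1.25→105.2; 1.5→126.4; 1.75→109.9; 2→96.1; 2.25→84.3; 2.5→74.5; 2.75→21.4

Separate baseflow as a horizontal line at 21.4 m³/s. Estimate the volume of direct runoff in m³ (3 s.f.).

V ≈ 5.03 × 10^5 m³

Direct-runoff ordinates (Q − Q_b): 0.0, 6.7, 14.6, 23.8, 46.0, 83.8, 105.0, 88.5, 74.7, 62.9, 53.1, 0.0 m³/s.
ΣQ_DR = 559.1 m³/s.
With Δt = 0.25 h = 900 s, V = ΣQ_DR · Δt = 559.1 × 900 = 5.03 × 10^5 m³.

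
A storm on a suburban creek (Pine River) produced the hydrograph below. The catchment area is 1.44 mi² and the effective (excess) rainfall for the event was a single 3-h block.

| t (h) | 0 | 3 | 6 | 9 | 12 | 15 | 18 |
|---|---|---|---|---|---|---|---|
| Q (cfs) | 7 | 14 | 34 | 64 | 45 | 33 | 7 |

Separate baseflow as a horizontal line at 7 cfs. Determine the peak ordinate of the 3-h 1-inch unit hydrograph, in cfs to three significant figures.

U_p ≈ 114 cfs

Direct runoff: 0.0, 7.0, 27.0, 57.0, 38.0, 26.0, 0.0 cfs; ΣQ_DR = 155.0 cfs, peak = 57.0 cfs.
Runoff depth d = ΣQ_DR·Δt / A = 155.0 × 10800 / (1.44 mi²) = 0.5004 in.
The 1-inch UH is the DRH scaled by (1 in)/d, so U_p = 57.0 × 1/0.5004 = 114 cfs.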